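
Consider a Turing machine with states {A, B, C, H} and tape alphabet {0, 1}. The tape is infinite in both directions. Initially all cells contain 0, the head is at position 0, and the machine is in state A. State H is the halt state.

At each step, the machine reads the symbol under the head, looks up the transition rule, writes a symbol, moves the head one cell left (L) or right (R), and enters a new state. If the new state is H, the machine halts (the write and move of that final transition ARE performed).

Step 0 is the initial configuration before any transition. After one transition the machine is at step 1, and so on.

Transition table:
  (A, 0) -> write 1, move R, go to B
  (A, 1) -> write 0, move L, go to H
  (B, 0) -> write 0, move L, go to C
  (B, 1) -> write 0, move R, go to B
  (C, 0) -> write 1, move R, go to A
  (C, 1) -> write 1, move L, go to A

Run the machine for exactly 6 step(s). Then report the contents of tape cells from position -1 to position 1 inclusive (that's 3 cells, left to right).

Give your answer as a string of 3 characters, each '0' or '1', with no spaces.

Answer: 100

Derivation:
Step 1: in state A at pos 0, read 0 -> (A,0)->write 1,move R,goto B. Now: state=B, head=1, tape[-1..2]=0100 (head:   ^)
Step 2: in state B at pos 1, read 0 -> (B,0)->write 0,move L,goto C. Now: state=C, head=0, tape[-1..2]=0100 (head:  ^)
Step 3: in state C at pos 0, read 1 -> (C,1)->write 1,move L,goto A. Now: state=A, head=-1, tape[-2..2]=00100 (head:  ^)
Step 4: in state A at pos -1, read 0 -> (A,0)->write 1,move R,goto B. Now: state=B, head=0, tape[-2..2]=01100 (head:   ^)
Step 5: in state B at pos 0, read 1 -> (B,1)->write 0,move R,goto B. Now: state=B, head=1, tape[-2..2]=01000 (head:    ^)
Step 6: in state B at pos 1, read 0 -> (B,0)->write 0,move L,goto C. Now: state=C, head=0, tape[-2..2]=01000 (head:   ^)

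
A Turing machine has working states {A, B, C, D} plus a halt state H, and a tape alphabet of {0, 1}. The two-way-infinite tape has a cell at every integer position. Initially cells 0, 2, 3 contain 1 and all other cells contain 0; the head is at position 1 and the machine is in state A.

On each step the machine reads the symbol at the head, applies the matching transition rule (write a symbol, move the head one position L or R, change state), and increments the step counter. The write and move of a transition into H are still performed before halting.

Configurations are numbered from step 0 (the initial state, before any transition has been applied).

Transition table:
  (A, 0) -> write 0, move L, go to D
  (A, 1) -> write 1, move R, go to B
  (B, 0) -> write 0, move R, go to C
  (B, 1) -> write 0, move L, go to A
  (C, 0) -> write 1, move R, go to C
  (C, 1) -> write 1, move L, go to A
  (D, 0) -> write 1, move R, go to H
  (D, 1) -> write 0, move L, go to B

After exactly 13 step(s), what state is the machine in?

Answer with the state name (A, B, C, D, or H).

Answer: B

Derivation:
Step 1: in state A at pos 1, read 0 -> (A,0)->write 0,move L,goto D. Now: state=D, head=0, tape[-1..4]=010110 (head:  ^)
Step 2: in state D at pos 0, read 1 -> (D,1)->write 0,move L,goto B. Now: state=B, head=-1, tape[-2..4]=0000110 (head:  ^)
Step 3: in state B at pos -1, read 0 -> (B,0)->write 0,move R,goto C. Now: state=C, head=0, tape[-2..4]=0000110 (head:   ^)
Step 4: in state C at pos 0, read 0 -> (C,0)->write 1,move R,goto C. Now: state=C, head=1, tape[-2..4]=0010110 (head:    ^)
Step 5: in state C at pos 1, read 0 -> (C,0)->write 1,move R,goto C. Now: state=C, head=2, tape[-2..4]=0011110 (head:     ^)
Step 6: in state C at pos 2, read 1 -> (C,1)->write 1,move L,goto A. Now: state=A, head=1, tape[-2..4]=0011110 (head:    ^)
Step 7: in state A at pos 1, read 1 -> (A,1)->write 1,move R,goto B. Now: state=B, head=2, tape[-2..4]=0011110 (head:     ^)
Step 8: in state B at pos 2, read 1 -> (B,1)->write 0,move L,goto A. Now: state=A, head=1, tape[-2..4]=0011010 (head:    ^)
Step 9: in state A at pos 1, read 1 -> (A,1)->write 1,move R,goto B. Now: state=B, head=2, tape[-2..4]=0011010 (head:     ^)
Step 10: in state B at pos 2, read 0 -> (B,0)->write 0,move R,goto C. Now: state=C, head=3, tape[-2..4]=0011010 (head:      ^)
Step 11: in state C at pos 3, read 1 -> (C,1)->write 1,move L,goto A. Now: state=A, head=2, tape[-2..4]=0011010 (head:     ^)
Step 12: in state A at pos 2, read 0 -> (A,0)->write 0,move L,goto D. Now: state=D, head=1, tape[-2..4]=0011010 (head:    ^)
Step 13: in state D at pos 1, read 1 -> (D,1)->write 0,move L,goto B. Now: state=B, head=0, tape[-2..4]=0010010 (head:   ^)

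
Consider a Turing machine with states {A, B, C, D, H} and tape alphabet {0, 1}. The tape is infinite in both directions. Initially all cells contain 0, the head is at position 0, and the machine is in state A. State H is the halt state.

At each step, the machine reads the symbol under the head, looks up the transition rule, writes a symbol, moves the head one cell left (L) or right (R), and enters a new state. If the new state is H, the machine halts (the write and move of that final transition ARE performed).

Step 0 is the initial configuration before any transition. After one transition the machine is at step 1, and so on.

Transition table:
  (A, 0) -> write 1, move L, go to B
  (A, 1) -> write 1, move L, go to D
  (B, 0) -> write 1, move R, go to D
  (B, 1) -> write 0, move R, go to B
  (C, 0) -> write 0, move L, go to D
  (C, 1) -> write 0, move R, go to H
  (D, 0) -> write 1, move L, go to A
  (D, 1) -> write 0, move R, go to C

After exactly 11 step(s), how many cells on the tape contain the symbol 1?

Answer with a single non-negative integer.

Step 1: in state A at pos 0, read 0 -> (A,0)->write 1,move L,goto B. Now: state=B, head=-1, tape[-2..1]=0010 (head:  ^)
Step 2: in state B at pos -1, read 0 -> (B,0)->write 1,move R,goto D. Now: state=D, head=0, tape[-2..1]=0110 (head:   ^)
Step 3: in state D at pos 0, read 1 -> (D,1)->write 0,move R,goto C. Now: state=C, head=1, tape[-2..2]=01000 (head:    ^)
Step 4: in state C at pos 1, read 0 -> (C,0)->write 0,move L,goto D. Now: state=D, head=0, tape[-2..2]=01000 (head:   ^)
Step 5: in state D at pos 0, read 0 -> (D,0)->write 1,move L,goto A. Now: state=A, head=-1, tape[-2..2]=01100 (head:  ^)
Step 6: in state A at pos -1, read 1 -> (A,1)->write 1,move L,goto D. Now: state=D, head=-2, tape[-3..2]=001100 (head:  ^)
Step 7: in state D at pos -2, read 0 -> (D,0)->write 1,move L,goto A. Now: state=A, head=-3, tape[-4..2]=0011100 (head:  ^)
Step 8: in state A at pos -3, read 0 -> (A,0)->write 1,move L,goto B. Now: state=B, head=-4, tape[-5..2]=00111100 (head:  ^)
Step 9: in state B at pos -4, read 0 -> (B,0)->write 1,move R,goto D. Now: state=D, head=-3, tape[-5..2]=01111100 (head:   ^)
Step 10: in state D at pos -3, read 1 -> (D,1)->write 0,move R,goto C. Now: state=C, head=-2, tape[-5..2]=01011100 (head:    ^)
Step 11: in state C at pos -2, read 1 -> (C,1)->write 0,move R,goto H. Now: state=H, head=-1, tape[-5..2]=01001100 (head:     ^)
Cells containing 1 after step 11: {-4, -1, 0} -> 3 cell(s)

Answer: 3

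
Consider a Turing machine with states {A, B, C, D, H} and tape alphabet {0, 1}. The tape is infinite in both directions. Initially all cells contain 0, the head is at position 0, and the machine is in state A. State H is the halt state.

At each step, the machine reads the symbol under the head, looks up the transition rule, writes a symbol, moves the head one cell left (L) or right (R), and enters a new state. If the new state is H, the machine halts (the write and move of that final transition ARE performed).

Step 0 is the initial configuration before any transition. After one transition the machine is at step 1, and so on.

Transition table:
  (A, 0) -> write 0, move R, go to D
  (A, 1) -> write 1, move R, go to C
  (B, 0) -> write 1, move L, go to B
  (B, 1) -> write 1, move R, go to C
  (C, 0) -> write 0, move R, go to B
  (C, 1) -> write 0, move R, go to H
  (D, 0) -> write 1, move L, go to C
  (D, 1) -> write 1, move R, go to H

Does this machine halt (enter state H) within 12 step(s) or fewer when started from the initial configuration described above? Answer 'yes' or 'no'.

Step 1: in state A at pos 0, read 0 -> (A,0)->write 0,move R,goto D. Now: state=D, head=1, tape[-1..2]=0000 (head:   ^)
Step 2: in state D at pos 1, read 0 -> (D,0)->write 1,move L,goto C. Now: state=C, head=0, tape[-1..2]=0010 (head:  ^)
Step 3: in state C at pos 0, read 0 -> (C,0)->write 0,move R,goto B. Now: state=B, head=1, tape[-1..2]=0010 (head:   ^)
Step 4: in state B at pos 1, read 1 -> (B,1)->write 1,move R,goto C. Now: state=C, head=2, tape[-1..3]=00100 (head:    ^)
Step 5: in state C at pos 2, read 0 -> (C,0)->write 0,move R,goto B. Now: state=B, head=3, tape[-1..4]=001000 (head:     ^)
Step 6: in state B at pos 3, read 0 -> (B,0)->write 1,move L,goto B. Now: state=B, head=2, tape[-1..4]=001010 (head:    ^)
Step 7: in state B at pos 2, read 0 -> (B,0)->write 1,move L,goto B. Now: state=B, head=1, tape[-1..4]=001110 (head:   ^)
Step 8: in state B at pos 1, read 1 -> (B,1)->write 1,move R,goto C. Now: state=C, head=2, tape[-1..4]=001110 (head:    ^)
Step 9: in state C at pos 2, read 1 -> (C,1)->write 0,move R,goto H. Now: state=H, head=3, tape[-1..4]=001010 (head:     ^)
State H reached at step 9; 9 <= 12 -> yes

Answer: yes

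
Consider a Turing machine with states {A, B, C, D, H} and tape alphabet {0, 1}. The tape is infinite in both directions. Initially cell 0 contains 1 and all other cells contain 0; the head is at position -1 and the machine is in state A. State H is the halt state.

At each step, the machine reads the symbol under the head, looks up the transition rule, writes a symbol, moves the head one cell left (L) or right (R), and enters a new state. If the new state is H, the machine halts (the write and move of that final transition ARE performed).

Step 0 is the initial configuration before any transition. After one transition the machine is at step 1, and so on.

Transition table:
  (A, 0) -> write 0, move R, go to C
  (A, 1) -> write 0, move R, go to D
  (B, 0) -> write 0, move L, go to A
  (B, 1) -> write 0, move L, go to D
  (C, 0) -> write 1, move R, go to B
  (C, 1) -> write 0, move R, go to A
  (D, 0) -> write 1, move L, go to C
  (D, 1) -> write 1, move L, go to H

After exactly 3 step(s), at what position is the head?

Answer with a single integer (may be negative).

Answer: 2

Derivation:
Step 1: in state A at pos -1, read 0 -> (A,0)->write 0,move R,goto C. Now: state=C, head=0, tape[-2..1]=0010 (head:   ^)
Step 2: in state C at pos 0, read 1 -> (C,1)->write 0,move R,goto A. Now: state=A, head=1, tape[-2..2]=00000 (head:    ^)
Step 3: in state A at pos 1, read 0 -> (A,0)->write 0,move R,goto C. Now: state=C, head=2, tape[-2..3]=000000 (head:     ^)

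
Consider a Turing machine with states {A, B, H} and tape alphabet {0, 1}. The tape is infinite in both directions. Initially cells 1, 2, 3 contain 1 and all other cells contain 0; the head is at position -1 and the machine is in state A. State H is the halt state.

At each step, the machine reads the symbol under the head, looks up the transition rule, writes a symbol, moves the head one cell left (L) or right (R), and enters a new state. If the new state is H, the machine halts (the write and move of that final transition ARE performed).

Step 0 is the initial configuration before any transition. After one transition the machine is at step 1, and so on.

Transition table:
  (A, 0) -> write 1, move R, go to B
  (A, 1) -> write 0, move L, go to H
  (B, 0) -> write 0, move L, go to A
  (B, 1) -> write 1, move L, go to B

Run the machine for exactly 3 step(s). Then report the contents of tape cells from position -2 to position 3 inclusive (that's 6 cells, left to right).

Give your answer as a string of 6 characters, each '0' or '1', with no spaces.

Answer: 000111

Derivation:
Step 1: in state A at pos -1, read 0 -> (A,0)->write 1,move R,goto B. Now: state=B, head=0, tape[-2..4]=0101110 (head:   ^)
Step 2: in state B at pos 0, read 0 -> (B,0)->write 0,move L,goto A. Now: state=A, head=-1, tape[-2..4]=0101110 (head:  ^)
Step 3: in state A at pos -1, read 1 -> (A,1)->write 0,move L,goto H. Now: state=H, head=-2, tape[-3..4]=00001110 (head:  ^)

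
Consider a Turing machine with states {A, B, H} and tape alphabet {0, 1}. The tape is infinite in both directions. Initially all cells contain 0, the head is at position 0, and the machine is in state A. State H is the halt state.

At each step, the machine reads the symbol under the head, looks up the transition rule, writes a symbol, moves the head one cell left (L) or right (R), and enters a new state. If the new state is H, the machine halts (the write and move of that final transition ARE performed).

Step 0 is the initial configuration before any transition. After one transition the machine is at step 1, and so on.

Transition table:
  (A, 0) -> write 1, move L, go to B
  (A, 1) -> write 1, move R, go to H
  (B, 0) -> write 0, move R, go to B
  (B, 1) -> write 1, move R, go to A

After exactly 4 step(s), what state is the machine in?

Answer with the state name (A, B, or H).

Step 1: in state A at pos 0, read 0 -> (A,0)->write 1,move L,goto B. Now: state=B, head=-1, tape[-2..1]=0010 (head:  ^)
Step 2: in state B at pos -1, read 0 -> (B,0)->write 0,move R,goto B. Now: state=B, head=0, tape[-2..1]=0010 (head:   ^)
Step 3: in state B at pos 0, read 1 -> (B,1)->write 1,move R,goto A. Now: state=A, head=1, tape[-2..2]=00100 (head:    ^)
Step 4: in state A at pos 1, read 0 -> (A,0)->write 1,move L,goto B. Now: state=B, head=0, tape[-2..2]=00110 (head:   ^)

Answer: B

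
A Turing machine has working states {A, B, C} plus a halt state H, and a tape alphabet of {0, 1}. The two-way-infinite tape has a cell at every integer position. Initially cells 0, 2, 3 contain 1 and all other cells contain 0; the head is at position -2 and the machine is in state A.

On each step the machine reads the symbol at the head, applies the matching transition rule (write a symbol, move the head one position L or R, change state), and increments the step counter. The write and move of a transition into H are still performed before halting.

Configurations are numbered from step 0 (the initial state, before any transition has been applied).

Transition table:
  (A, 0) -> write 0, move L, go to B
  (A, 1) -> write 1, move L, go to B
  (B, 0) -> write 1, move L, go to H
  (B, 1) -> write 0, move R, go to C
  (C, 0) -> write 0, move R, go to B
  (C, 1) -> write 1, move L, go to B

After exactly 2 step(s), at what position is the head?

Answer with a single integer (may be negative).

Answer: -4

Derivation:
Step 1: in state A at pos -2, read 0 -> (A,0)->write 0,move L,goto B. Now: state=B, head=-3, tape[-4..4]=000010110 (head:  ^)
Step 2: in state B at pos -3, read 0 -> (B,0)->write 1,move L,goto H. Now: state=H, head=-4, tape[-5..4]=0010010110 (head:  ^)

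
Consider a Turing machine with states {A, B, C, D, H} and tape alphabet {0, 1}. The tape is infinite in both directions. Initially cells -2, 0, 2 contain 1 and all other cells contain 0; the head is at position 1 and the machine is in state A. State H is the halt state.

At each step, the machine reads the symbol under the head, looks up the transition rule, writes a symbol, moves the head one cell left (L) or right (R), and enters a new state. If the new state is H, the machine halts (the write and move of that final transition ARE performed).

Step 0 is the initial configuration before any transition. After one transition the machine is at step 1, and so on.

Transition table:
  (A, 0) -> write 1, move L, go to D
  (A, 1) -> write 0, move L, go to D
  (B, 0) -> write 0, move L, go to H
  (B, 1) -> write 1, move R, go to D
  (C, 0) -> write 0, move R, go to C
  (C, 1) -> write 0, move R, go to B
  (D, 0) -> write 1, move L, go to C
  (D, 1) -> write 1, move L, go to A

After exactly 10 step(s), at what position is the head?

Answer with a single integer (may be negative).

Answer: -3

Derivation:
Step 1: in state A at pos 1, read 0 -> (A,0)->write 1,move L,goto D. Now: state=D, head=0, tape[-3..3]=0101110 (head:    ^)
Step 2: in state D at pos 0, read 1 -> (D,1)->write 1,move L,goto A. Now: state=A, head=-1, tape[-3..3]=0101110 (head:   ^)
Step 3: in state A at pos -1, read 0 -> (A,0)->write 1,move L,goto D. Now: state=D, head=-2, tape[-3..3]=0111110 (head:  ^)
Step 4: in state D at pos -2, read 1 -> (D,1)->write 1,move L,goto A. Now: state=A, head=-3, tape[-4..3]=00111110 (head:  ^)
Step 5: in state A at pos -3, read 0 -> (A,0)->write 1,move L,goto D. Now: state=D, head=-4, tape[-5..3]=001111110 (head:  ^)
Step 6: in state D at pos -4, read 0 -> (D,0)->write 1,move L,goto C. Now: state=C, head=-5, tape[-6..3]=0011111110 (head:  ^)
Step 7: in state C at pos -5, read 0 -> (C,0)->write 0,move R,goto C. Now: state=C, head=-4, tape[-6..3]=0011111110 (head:   ^)
Step 8: in state C at pos -4, read 1 -> (C,1)->write 0,move R,goto B. Now: state=B, head=-3, tape[-6..3]=0001111110 (head:    ^)
Step 9: in state B at pos -3, read 1 -> (B,1)->write 1,move R,goto D. Now: state=D, head=-2, tape[-6..3]=0001111110 (head:     ^)
Step 10: in state D at pos -2, read 1 -> (D,1)->write 1,move L,goto A. Now: state=A, head=-3, tape[-6..3]=0001111110 (head:    ^)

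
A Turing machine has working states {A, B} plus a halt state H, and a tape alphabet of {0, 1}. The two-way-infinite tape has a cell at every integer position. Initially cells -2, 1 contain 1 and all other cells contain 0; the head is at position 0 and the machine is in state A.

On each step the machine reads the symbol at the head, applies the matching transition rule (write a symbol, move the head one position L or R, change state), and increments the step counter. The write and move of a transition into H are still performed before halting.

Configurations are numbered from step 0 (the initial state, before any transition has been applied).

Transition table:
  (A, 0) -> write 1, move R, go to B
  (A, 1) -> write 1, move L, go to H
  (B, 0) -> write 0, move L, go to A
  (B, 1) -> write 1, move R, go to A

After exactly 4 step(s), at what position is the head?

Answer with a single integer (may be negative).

Answer: 2

Derivation:
Step 1: in state A at pos 0, read 0 -> (A,0)->write 1,move R,goto B. Now: state=B, head=1, tape[-3..2]=010110 (head:     ^)
Step 2: in state B at pos 1, read 1 -> (B,1)->write 1,move R,goto A. Now: state=A, head=2, tape[-3..3]=0101100 (head:      ^)
Step 3: in state A at pos 2, read 0 -> (A,0)->write 1,move R,goto B. Now: state=B, head=3, tape[-3..4]=01011100 (head:       ^)
Step 4: in state B at pos 3, read 0 -> (B,0)->write 0,move L,goto A. Now: state=A, head=2, tape[-3..4]=01011100 (head:      ^)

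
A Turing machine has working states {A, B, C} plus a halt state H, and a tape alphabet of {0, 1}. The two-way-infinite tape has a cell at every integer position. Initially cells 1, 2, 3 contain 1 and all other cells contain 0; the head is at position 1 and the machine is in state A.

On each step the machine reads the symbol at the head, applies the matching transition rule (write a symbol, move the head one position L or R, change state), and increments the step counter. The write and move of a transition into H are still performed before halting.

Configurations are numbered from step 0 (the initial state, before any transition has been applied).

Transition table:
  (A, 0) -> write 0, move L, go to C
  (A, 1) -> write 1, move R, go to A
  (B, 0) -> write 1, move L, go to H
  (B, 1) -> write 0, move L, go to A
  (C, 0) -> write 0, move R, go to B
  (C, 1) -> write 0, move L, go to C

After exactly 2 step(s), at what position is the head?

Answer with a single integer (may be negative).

Step 1: in state A at pos 1, read 1 -> (A,1)->write 1,move R,goto A. Now: state=A, head=2, tape[0..4]=01110 (head:   ^)
Step 2: in state A at pos 2, read 1 -> (A,1)->write 1,move R,goto A. Now: state=A, head=3, tape[0..4]=01110 (head:    ^)

Answer: 3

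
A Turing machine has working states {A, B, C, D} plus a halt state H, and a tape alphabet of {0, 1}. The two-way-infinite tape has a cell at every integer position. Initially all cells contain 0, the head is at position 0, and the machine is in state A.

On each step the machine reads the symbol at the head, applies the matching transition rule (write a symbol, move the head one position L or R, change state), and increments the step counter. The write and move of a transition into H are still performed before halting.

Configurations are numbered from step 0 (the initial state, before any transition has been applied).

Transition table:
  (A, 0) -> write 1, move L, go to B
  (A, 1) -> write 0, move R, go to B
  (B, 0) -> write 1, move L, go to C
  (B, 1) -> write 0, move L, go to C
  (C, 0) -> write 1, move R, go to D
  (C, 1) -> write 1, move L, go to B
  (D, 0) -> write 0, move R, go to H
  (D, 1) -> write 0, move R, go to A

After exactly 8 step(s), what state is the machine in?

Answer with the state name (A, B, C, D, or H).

Answer: A

Derivation:
Step 1: in state A at pos 0, read 0 -> (A,0)->write 1,move L,goto B. Now: state=B, head=-1, tape[-2..1]=0010 (head:  ^)
Step 2: in state B at pos -1, read 0 -> (B,0)->write 1,move L,goto C. Now: state=C, head=-2, tape[-3..1]=00110 (head:  ^)
Step 3: in state C at pos -2, read 0 -> (C,0)->write 1,move R,goto D. Now: state=D, head=-1, tape[-3..1]=01110 (head:   ^)
Step 4: in state D at pos -1, read 1 -> (D,1)->write 0,move R,goto A. Now: state=A, head=0, tape[-3..1]=01010 (head:    ^)
Step 5: in state A at pos 0, read 1 -> (A,1)->write 0,move R,goto B. Now: state=B, head=1, tape[-3..2]=010000 (head:     ^)
Step 6: in state B at pos 1, read 0 -> (B,0)->write 1,move L,goto C. Now: state=C, head=0, tape[-3..2]=010010 (head:    ^)
Step 7: in state C at pos 0, read 0 -> (C,0)->write 1,move R,goto D. Now: state=D, head=1, tape[-3..2]=010110 (head:     ^)
Step 8: in state D at pos 1, read 1 -> (D,1)->write 0,move R,goto A. Now: state=A, head=2, tape[-3..3]=0101000 (head:      ^)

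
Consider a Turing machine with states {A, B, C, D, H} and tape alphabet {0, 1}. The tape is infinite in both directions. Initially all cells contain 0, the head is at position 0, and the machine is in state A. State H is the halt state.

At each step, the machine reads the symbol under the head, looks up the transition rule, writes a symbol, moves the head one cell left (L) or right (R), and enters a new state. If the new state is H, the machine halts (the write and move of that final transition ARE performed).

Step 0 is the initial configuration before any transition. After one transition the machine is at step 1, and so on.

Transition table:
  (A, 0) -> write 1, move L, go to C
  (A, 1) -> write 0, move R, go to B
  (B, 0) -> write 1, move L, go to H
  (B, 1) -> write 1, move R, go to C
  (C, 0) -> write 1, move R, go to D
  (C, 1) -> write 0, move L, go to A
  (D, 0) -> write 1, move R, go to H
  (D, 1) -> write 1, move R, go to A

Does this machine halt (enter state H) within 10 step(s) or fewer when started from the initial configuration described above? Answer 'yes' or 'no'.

Answer: yes

Derivation:
Step 1: in state A at pos 0, read 0 -> (A,0)->write 1,move L,goto C. Now: state=C, head=-1, tape[-2..1]=0010 (head:  ^)
Step 2: in state C at pos -1, read 0 -> (C,0)->write 1,move R,goto D. Now: state=D, head=0, tape[-2..1]=0110 (head:   ^)
Step 3: in state D at pos 0, read 1 -> (D,1)->write 1,move R,goto A. Now: state=A, head=1, tape[-2..2]=01100 (head:    ^)
Step 4: in state A at pos 1, read 0 -> (A,0)->write 1,move L,goto C. Now: state=C, head=0, tape[-2..2]=01110 (head:   ^)
Step 5: in state C at pos 0, read 1 -> (C,1)->write 0,move L,goto A. Now: state=A, head=-1, tape[-2..2]=01010 (head:  ^)
Step 6: in state A at pos -1, read 1 -> (A,1)->write 0,move R,goto B. Now: state=B, head=0, tape[-2..2]=00010 (head:   ^)
Step 7: in state B at pos 0, read 0 -> (B,0)->write 1,move L,goto H. Now: state=H, head=-1, tape[-2..2]=00110 (head:  ^)
State H reached at step 7; 7 <= 10 -> yes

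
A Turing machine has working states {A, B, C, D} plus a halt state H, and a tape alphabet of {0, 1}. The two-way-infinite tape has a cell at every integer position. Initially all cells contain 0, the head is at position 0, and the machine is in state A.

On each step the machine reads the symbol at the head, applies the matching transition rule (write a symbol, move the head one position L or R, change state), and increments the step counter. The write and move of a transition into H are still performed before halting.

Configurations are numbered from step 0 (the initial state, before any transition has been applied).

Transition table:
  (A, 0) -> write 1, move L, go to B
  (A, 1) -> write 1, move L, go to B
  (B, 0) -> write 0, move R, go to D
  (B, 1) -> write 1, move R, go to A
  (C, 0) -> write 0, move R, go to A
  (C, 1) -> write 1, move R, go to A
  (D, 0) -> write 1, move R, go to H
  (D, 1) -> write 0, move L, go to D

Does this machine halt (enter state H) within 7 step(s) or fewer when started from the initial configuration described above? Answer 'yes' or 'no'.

Step 1: in state A at pos 0, read 0 -> (A,0)->write 1,move L,goto B. Now: state=B, head=-1, tape[-2..1]=0010 (head:  ^)
Step 2: in state B at pos -1, read 0 -> (B,0)->write 0,move R,goto D. Now: state=D, head=0, tape[-2..1]=0010 (head:   ^)
Step 3: in state D at pos 0, read 1 -> (D,1)->write 0,move L,goto D. Now: state=D, head=-1, tape[-2..1]=0000 (head:  ^)
Step 4: in state D at pos -1, read 0 -> (D,0)->write 1,move R,goto H. Now: state=H, head=0, tape[-2..1]=0100 (head:   ^)
State H reached at step 4; 4 <= 7 -> yes

Answer: yes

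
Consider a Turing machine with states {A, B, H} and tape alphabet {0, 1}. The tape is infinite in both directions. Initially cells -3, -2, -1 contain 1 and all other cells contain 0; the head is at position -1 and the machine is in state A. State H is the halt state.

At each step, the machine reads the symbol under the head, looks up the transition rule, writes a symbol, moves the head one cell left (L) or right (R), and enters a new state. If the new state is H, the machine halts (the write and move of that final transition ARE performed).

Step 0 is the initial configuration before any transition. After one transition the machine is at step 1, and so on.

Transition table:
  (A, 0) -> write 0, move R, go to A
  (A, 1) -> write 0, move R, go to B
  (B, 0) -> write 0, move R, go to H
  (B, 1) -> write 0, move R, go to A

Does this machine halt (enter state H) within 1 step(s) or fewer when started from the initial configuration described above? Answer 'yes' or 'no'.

Answer: no

Derivation:
Step 1: in state A at pos -1, read 1 -> (A,1)->write 0,move R,goto B. Now: state=B, head=0, tape[-4..1]=011000 (head:     ^)
After 1 step(s): state = B (not H) -> not halted within 1 -> no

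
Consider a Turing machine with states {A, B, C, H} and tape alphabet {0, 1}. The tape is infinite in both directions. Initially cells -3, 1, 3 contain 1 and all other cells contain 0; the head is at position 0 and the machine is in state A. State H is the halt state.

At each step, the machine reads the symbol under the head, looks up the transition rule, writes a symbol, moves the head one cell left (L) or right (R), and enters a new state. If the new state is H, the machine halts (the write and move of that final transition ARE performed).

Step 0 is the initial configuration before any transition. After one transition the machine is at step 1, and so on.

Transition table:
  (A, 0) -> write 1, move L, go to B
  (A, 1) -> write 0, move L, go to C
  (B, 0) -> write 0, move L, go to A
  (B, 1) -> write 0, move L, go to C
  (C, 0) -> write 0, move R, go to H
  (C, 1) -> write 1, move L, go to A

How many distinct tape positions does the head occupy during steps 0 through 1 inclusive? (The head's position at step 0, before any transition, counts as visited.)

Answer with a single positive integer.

Answer: 2

Derivation:
Step 1: in state A at pos 0, read 0 -> (A,0)->write 1,move L,goto B. Now: state=B, head=-1, tape[-4..4]=010011010 (head:    ^)
Head positions at steps 0..1: starting at 0, distinct positions visited = {-1, 0} -> 2 position(s)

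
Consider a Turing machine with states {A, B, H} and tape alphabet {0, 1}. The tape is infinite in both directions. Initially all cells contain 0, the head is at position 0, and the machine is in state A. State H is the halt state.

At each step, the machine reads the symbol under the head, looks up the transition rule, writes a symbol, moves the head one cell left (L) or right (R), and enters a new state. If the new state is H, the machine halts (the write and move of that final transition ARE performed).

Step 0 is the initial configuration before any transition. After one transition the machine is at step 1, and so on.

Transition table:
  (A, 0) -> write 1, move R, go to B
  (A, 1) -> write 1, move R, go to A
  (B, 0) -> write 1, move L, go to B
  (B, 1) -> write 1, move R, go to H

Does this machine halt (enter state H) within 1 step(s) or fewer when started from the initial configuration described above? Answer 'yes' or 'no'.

Answer: no

Derivation:
Step 1: in state A at pos 0, read 0 -> (A,0)->write 1,move R,goto B. Now: state=B, head=1, tape[-1..2]=0100 (head:   ^)
After 1 step(s): state = B (not H) -> not halted within 1 -> no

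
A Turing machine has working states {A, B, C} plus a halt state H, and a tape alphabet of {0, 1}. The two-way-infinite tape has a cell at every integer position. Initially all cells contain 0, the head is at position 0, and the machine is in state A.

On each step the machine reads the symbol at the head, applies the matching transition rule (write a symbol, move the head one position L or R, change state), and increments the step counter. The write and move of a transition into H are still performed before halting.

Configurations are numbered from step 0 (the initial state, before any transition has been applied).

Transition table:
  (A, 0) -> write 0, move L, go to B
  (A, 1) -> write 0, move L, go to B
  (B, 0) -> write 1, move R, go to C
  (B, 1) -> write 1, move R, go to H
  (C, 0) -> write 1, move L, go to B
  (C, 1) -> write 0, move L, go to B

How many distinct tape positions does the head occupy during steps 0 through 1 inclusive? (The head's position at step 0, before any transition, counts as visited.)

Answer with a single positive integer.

Step 1: in state A at pos 0, read 0 -> (A,0)->write 0,move L,goto B. Now: state=B, head=-1, tape[-2..1]=0000 (head:  ^)
Head positions at steps 0..1: starting at 0, distinct positions visited = {-1, 0} -> 2 position(s)

Answer: 2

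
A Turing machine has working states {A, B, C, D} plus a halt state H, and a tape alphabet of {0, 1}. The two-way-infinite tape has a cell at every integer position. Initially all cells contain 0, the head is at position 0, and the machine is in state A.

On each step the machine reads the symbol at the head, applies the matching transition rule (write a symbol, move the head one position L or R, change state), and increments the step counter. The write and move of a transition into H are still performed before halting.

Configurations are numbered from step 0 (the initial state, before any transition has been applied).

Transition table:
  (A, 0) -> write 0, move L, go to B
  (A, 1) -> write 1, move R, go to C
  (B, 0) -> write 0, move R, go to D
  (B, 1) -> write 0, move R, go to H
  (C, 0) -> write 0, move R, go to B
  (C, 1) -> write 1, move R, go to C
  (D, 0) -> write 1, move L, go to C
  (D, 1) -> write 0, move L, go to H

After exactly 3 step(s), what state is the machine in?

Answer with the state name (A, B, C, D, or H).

Step 1: in state A at pos 0, read 0 -> (A,0)->write 0,move L,goto B. Now: state=B, head=-1, tape[-2..1]=0000 (head:  ^)
Step 2: in state B at pos -1, read 0 -> (B,0)->write 0,move R,goto D. Now: state=D, head=0, tape[-2..1]=0000 (head:   ^)
Step 3: in state D at pos 0, read 0 -> (D,0)->write 1,move L,goto C. Now: state=C, head=-1, tape[-2..1]=0010 (head:  ^)

Answer: C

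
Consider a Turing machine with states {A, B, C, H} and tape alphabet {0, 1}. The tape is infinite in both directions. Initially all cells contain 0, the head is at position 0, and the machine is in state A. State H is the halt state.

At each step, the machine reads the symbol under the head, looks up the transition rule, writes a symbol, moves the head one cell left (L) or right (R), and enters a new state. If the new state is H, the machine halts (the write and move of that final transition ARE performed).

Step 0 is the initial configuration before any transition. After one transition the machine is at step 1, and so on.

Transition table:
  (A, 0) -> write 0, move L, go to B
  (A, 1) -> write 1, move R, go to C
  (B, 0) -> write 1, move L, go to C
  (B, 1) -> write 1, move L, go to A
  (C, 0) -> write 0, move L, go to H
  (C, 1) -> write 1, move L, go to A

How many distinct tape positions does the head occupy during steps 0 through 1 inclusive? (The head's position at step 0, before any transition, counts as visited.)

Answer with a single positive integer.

Step 1: in state A at pos 0, read 0 -> (A,0)->write 0,move L,goto B. Now: state=B, head=-1, tape[-2..1]=0000 (head:  ^)
Head positions at steps 0..1: starting at 0, distinct positions visited = {-1, 0} -> 2 position(s)

Answer: 2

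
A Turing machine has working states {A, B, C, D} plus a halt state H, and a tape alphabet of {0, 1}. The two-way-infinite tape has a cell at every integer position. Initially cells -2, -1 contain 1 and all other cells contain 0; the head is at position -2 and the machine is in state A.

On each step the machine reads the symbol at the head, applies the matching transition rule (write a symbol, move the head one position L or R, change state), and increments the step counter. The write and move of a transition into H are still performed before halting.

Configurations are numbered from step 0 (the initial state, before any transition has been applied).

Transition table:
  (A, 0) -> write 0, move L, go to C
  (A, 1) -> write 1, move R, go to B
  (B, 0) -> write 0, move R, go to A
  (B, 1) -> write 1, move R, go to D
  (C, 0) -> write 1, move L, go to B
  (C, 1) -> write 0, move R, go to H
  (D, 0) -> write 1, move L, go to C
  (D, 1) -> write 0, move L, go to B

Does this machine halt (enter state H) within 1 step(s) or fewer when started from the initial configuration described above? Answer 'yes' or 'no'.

Answer: no

Derivation:
Step 1: in state A at pos -2, read 1 -> (A,1)->write 1,move R,goto B. Now: state=B, head=-1, tape[-3..0]=0110 (head:   ^)
After 1 step(s): state = B (not H) -> not halted within 1 -> no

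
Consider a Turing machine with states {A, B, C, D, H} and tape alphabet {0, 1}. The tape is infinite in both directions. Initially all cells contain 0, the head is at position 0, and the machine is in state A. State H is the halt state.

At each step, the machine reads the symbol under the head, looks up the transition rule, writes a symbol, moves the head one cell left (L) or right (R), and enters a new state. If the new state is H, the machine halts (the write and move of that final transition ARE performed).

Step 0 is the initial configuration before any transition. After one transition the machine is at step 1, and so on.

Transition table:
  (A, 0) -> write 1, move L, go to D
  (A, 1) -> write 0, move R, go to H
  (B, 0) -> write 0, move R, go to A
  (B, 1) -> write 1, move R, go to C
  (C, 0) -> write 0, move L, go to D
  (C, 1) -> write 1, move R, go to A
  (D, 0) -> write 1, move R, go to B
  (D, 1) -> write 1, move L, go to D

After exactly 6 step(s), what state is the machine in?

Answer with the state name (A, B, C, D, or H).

Answer: D

Derivation:
Step 1: in state A at pos 0, read 0 -> (A,0)->write 1,move L,goto D. Now: state=D, head=-1, tape[-2..1]=0010 (head:  ^)
Step 2: in state D at pos -1, read 0 -> (D,0)->write 1,move R,goto B. Now: state=B, head=0, tape[-2..1]=0110 (head:   ^)
Step 3: in state B at pos 0, read 1 -> (B,1)->write 1,move R,goto C. Now: state=C, head=1, tape[-2..2]=01100 (head:    ^)
Step 4: in state C at pos 1, read 0 -> (C,0)->write 0,move L,goto D. Now: state=D, head=0, tape[-2..2]=01100 (head:   ^)
Step 5: in state D at pos 0, read 1 -> (D,1)->write 1,move L,goto D. Now: state=D, head=-1, tape[-2..2]=01100 (head:  ^)
Step 6: in state D at pos -1, read 1 -> (D,1)->write 1,move L,goto D. Now: state=D, head=-2, tape[-3..2]=001100 (head:  ^)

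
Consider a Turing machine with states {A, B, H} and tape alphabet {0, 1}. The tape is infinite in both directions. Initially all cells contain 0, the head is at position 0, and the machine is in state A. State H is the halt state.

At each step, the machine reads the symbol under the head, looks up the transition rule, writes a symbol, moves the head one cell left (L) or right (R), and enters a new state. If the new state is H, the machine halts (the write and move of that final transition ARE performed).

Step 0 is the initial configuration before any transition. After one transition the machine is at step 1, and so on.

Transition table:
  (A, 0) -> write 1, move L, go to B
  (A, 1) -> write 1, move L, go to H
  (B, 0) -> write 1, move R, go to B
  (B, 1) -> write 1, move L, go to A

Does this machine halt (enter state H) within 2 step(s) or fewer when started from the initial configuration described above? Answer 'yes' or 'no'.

Step 1: in state A at pos 0, read 0 -> (A,0)->write 1,move L,goto B. Now: state=B, head=-1, tape[-2..1]=0010 (head:  ^)
Step 2: in state B at pos -1, read 0 -> (B,0)->write 1,move R,goto B. Now: state=B, head=0, tape[-2..1]=0110 (head:   ^)
After 2 step(s): state = B (not H) -> not halted within 2 -> no

Answer: no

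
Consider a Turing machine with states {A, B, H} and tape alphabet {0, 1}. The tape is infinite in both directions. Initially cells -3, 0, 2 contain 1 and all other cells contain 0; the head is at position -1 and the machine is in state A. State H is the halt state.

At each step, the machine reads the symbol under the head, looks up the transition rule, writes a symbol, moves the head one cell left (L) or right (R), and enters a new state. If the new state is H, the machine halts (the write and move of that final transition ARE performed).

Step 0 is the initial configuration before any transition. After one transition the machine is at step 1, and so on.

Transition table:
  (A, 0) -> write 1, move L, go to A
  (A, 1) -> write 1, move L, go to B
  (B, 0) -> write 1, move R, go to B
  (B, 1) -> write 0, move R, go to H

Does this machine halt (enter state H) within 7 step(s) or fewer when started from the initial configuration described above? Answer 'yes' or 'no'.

Answer: yes

Derivation:
Step 1: in state A at pos -1, read 0 -> (A,0)->write 1,move L,goto A. Now: state=A, head=-2, tape[-4..3]=01011010 (head:   ^)
Step 2: in state A at pos -2, read 0 -> (A,0)->write 1,move L,goto A. Now: state=A, head=-3, tape[-4..3]=01111010 (head:  ^)
Step 3: in state A at pos -3, read 1 -> (A,1)->write 1,move L,goto B. Now: state=B, head=-4, tape[-5..3]=001111010 (head:  ^)
Step 4: in state B at pos -4, read 0 -> (B,0)->write 1,move R,goto B. Now: state=B, head=-3, tape[-5..3]=011111010 (head:   ^)
Step 5: in state B at pos -3, read 1 -> (B,1)->write 0,move R,goto H. Now: state=H, head=-2, tape[-5..3]=010111010 (head:    ^)
State H reached at step 5; 5 <= 7 -> yes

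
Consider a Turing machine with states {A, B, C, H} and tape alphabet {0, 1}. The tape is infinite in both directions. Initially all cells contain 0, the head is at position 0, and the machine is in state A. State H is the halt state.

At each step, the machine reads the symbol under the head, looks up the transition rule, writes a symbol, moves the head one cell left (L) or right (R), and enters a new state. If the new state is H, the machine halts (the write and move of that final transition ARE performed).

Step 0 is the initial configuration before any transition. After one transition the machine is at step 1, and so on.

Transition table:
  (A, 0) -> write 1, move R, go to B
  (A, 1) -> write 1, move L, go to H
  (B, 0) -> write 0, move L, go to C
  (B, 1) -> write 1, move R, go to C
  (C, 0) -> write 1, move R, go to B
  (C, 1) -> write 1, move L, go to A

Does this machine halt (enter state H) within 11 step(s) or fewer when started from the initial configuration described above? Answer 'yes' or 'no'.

Answer: yes

Derivation:
Step 1: in state A at pos 0, read 0 -> (A,0)->write 1,move R,goto B. Now: state=B, head=1, tape[-1..2]=0100 (head:   ^)
Step 2: in state B at pos 1, read 0 -> (B,0)->write 0,move L,goto C. Now: state=C, head=0, tape[-1..2]=0100 (head:  ^)
Step 3: in state C at pos 0, read 1 -> (C,1)->write 1,move L,goto A. Now: state=A, head=-1, tape[-2..2]=00100 (head:  ^)
Step 4: in state A at pos -1, read 0 -> (A,0)->write 1,move R,goto B. Now: state=B, head=0, tape[-2..2]=01100 (head:   ^)
Step 5: in state B at pos 0, read 1 -> (B,1)->write 1,move R,goto C. Now: state=C, head=1, tape[-2..2]=01100 (head:    ^)
Step 6: in state C at pos 1, read 0 -> (C,0)->write 1,move R,goto B. Now: state=B, head=2, tape[-2..3]=011100 (head:     ^)
Step 7: in state B at pos 2, read 0 -> (B,0)->write 0,move L,goto C. Now: state=C, head=1, tape[-2..3]=011100 (head:    ^)
Step 8: in state C at pos 1, read 1 -> (C,1)->write 1,move L,goto A. Now: state=A, head=0, tape[-2..3]=011100 (head:   ^)
Step 9: in state A at pos 0, read 1 -> (A,1)->write 1,move L,goto H. Now: state=H, head=-1, tape[-2..3]=011100 (head:  ^)
State H reached at step 9; 9 <= 11 -> yes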